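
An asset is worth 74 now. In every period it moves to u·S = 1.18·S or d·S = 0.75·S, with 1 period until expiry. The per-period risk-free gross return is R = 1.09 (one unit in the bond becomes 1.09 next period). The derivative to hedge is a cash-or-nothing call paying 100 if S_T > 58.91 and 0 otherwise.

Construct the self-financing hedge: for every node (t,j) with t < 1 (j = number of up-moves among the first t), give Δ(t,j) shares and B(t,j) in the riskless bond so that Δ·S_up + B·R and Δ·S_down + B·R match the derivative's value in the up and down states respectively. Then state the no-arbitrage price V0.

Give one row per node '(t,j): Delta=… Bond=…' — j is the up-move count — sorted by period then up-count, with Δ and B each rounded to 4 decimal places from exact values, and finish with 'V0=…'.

(0,0): Delta=3.1427 Bond=-160.0171
V0=72.5411

Since d<R<u, set p* = (R−d)/(u−d) = 0.7907; price each node as the discounted p*-expectation of its children.
Terminal values V(1,·): V(1,0)=0.0000, V(1,1)=100.0000
Node (0,0) S=74.0000: V=(p*·100.0000+(1−p*)·0.0000)/1.09=72.5411; Δ=(100.0000−0.0000)/(87.3200−55.5000)=3.1427; B=V−Δ·S=-160.0171
The time-0 hedge costs 72.5411, which is the no-arbitrage price.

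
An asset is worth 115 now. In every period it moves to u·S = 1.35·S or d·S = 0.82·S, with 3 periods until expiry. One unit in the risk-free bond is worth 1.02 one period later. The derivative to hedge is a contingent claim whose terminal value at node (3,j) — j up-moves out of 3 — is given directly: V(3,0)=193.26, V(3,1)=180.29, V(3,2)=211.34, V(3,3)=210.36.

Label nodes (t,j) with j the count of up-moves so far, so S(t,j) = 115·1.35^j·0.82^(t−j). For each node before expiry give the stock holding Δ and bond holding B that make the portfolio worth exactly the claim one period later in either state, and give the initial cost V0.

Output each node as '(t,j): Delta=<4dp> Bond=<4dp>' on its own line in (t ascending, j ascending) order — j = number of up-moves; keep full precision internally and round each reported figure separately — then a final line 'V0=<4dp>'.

(0,0): Delta=0.1486 Bond=165.0577
(1,0): Delta=0.0714 Bond=175.6362
(1,1): Delta=0.2259 Bond=156.3511
(2,0): Delta=-0.3165 Bond=209.1439
(2,1): Delta=0.4602 Bond=129.6572
(2,2): Delta=-0.0088 Bond=208.6826
V0=182.1468

The replicating-portfolio and risk-neutral prices coincide; use p* = (1.02−0.82)/(1.35−0.82) = 0.3774 for the latter.
Terminal values V(3,·): V(3,0)=193.2600, V(3,1)=180.2900, V(3,2)=211.3400, V(3,3)=210.3600
(2,0): S=77.3260. Δ = (V_up−V_dn)/(S_up−S_dn) = (180.2900−193.2600)/(104.3901−63.4073) = -0.3165. V = [p*·180.2900 + (1−p*)·193.2600]/1.02 = 184.6722. B = V − Δ·S = 209.1439.
(2,1): S=127.3050. Δ = (V_up−V_dn)/(S_up−S_dn) = (211.3400−180.2900)/(171.8618−104.3901) = 0.4602. V = [p*·211.3400 + (1−p*)·180.2900]/1.02 = 188.2421. B = V − Δ·S = 129.6572.
(2,2): S=209.5875. Δ = (V_up−V_dn)/(S_up−S_dn) = (210.3600−211.3400)/(282.9431−171.8618) = -0.0088. V = [p*·210.3600 + (1−p*)·211.3400]/1.02 = 206.8335. B = V − Δ·S = 208.6826.
(1,0): S=94.3000. Δ = (V_up−V_dn)/(S_up−S_dn) = (188.2421−184.6722)/(127.3050−77.3260) = 0.0714. V = [p*·188.2421 + (1−p*)·184.6722]/1.02 = 182.3719. B = V − Δ·S = 175.6362.
(1,1): S=155.2500. Δ = (V_up−V_dn)/(S_up−S_dn) = (206.8335−188.2421)/(209.5875−127.3050) = 0.2259. V = [p*·206.8335 + (1−p*)·188.2421]/1.02 = 191.4292. B = V − Δ·S = 156.3511.
(0,0): S=115.0000. Δ = (V_up−V_dn)/(S_up−S_dn) = (191.4292−182.3719)/(155.2500−94.3000) = 0.1486. V = [p*·191.4292 + (1−p*)·182.3719]/1.02 = 182.1468. B = V − Δ·S = 165.0577.
The time-0 hedge costs 182.1468, which is the no-arbitrage price.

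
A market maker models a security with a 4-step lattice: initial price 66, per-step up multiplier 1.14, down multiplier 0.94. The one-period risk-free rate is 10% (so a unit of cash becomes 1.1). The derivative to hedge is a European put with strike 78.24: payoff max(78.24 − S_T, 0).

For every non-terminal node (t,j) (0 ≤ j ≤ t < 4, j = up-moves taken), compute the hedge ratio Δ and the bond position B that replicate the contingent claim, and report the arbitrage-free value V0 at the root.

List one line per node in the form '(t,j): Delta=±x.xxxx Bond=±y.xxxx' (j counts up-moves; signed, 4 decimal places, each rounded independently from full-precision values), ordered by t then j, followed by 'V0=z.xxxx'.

(0,0): Delta=-0.1312 Bond=9.2210
(1,0): Delta=-0.4171 Bond=27.8780
(1,1): Delta=-0.0723 Bond=5.7094
(2,0): Delta=-1.0000 Bond=64.6612
(2,1): Delta=-0.2969 Bond=22.1670
(2,2): Delta=-0.0260 Bond=2.3087
(3,0): Delta=-1.0000 Bond=71.1273
(3,1): Delta=-1.0000 Bond=71.1273
(3,2): Delta=-0.1520 Bond=12.6978
(3,3): Delta=0.0000 Bond=0.0000
V0=0.5616

The replicating-portfolio and risk-neutral prices coincide; use p* = (1.1−0.94)/(1.14−0.94) = 0.8000 for the latter.
Terminal payoffs: V(4,0)=26.7106, V(4,1)=15.7469, V(4,2)=2.4504, V(4,3)=0.0000, V(4,4)=0.0000
(3,0): S=54.8185. Δ = (V_up−V_dn)/(S_up−S_dn) = (15.7469−26.7106)/(62.4931−51.5294) = -1.0000. V = [p*·15.7469 + (1−p*)·26.7106]/1.1 = 16.3087. B = V − Δ·S = 71.1273.
(3,1): S=66.4821. Δ = (V_up−V_dn)/(S_up−S_dn) = (2.4504−15.7469)/(75.7896−62.4931) = -1.0000. V = [p*·2.4504 + (1−p*)·15.7469]/1.1 = 4.6452. B = V − Δ·S = 71.1273.
(3,2): S=80.6272. Δ = (V_up−V_dn)/(S_up−S_dn) = (0.0000−2.4504)/(91.9150−75.7896) = -0.1520. V = [p*·0.0000 + (1−p*)·2.4504]/1.1 = 0.4455. B = V − Δ·S = 12.6978.
(3,3): S=97.7819. Δ = (V_up−V_dn)/(S_up−S_dn) = (0.0000−0.0000)/(111.4714−91.9150) = 0.0000. V = [p*·0.0000 + (1−p*)·0.0000]/1.1 = 0.0000. B = V − Δ·S = 0.0000.
(2,0): S=58.3176. Δ = (V_up−V_dn)/(S_up−S_dn) = (4.6452−16.3087)/(66.4821−54.8185) = -1.0000. V = [p*·4.6452 + (1−p*)·16.3087]/1.1 = 6.3436. B = V − Δ·S = 64.6612.
(2,1): S=70.7256. Δ = (V_up−V_dn)/(S_up−S_dn) = (0.4455−4.6452)/(80.6272−66.4821) = -0.2969. V = [p*·0.4455 + (1−p*)·4.6452]/1.1 = 1.1686. B = V − Δ·S = 22.1670.
(2,2): S=85.7736. Δ = (V_up−V_dn)/(S_up−S_dn) = (0.0000−0.4455)/(97.7819−80.6272) = -0.0260. V = [p*·0.0000 + (1−p*)·0.4455]/1.1 = 0.0810. B = V − Δ·S = 2.3087.
(1,0): S=62.0400. Δ = (V_up−V_dn)/(S_up−S_dn) = (1.1686−6.3436)/(70.7256−58.3176) = -0.4171. V = [p*·1.1686 + (1−p*)·6.3436]/1.1 = 2.0033. B = V − Δ·S = 27.8780.
(1,1): S=75.2400. Δ = (V_up−V_dn)/(S_up−S_dn) = (0.0810−1.1686)/(85.7736−70.7256) = -0.0723. V = [p*·0.0810 + (1−p*)·1.1686]/1.1 = 0.2714. B = V − Δ·S = 5.7094.
(0,0): S=66.0000. Δ = (V_up−V_dn)/(S_up−S_dn) = (0.2714−2.0033)/(75.2400−62.0400) = -0.1312. V = [p*·0.2714 + (1−p*)·2.0033]/1.1 = 0.5616. B = V − Δ·S = 9.2210.
The time-0 hedge costs 0.5616, which is the no-arbitrage price.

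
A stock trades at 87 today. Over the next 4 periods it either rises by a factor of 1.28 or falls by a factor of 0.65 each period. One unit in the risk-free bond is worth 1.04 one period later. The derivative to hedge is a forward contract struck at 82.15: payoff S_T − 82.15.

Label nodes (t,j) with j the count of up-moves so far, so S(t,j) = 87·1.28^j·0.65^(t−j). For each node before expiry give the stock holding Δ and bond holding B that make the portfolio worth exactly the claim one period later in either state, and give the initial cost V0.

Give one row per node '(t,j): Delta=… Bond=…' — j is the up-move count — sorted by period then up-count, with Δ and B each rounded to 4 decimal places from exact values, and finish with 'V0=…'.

Under the risk-neutral measure, an up-move has probability p* = (R−d)/(u−d) = 0.6190 and values discount at R = 1.04.
Payoff layer (t=4): V(4,0)=-66.6200, V(4,1)=-51.5678, V(4,2)=-21.9265, V(4,3)=36.4439, V(4,4)=151.3888
  t=3,j=0: stock 23.8924 → up 30.5822 (V=-51.5678), down 15.5300 (V=-66.6200). Price -55.0980; hedge Δ=1.0000, bond B=-78.9904.
  t=3,j=1: stock 47.0496 → up 60.2235 (V=-21.9265), down 30.5822 (V=-51.5678). Price -31.9408; hedge Δ=1.0000, bond B=-78.9904.
  t=3,j=2: stock 92.6515 → up 118.5939 (V=36.4439), down 60.2235 (V=-21.9265). Price 13.6611; hedge Δ=1.0000, bond B=-78.9904.
  t=3,j=3: stock 182.4522 → up 233.5388 (V=151.3888), down 118.5939 (V=36.4439). Price 103.4618; hedge Δ=1.0000, bond B=-78.9904.
  t=2,j=0: stock 36.7575 → up 47.0496 (V=-31.9408), down 23.8924 (V=-55.0980). Price -39.1948; hedge Δ=1.0000, bond B=-75.9523.
  t=2,j=1: stock 72.3840 → up 92.6515 (V=13.6611), down 47.0496 (V=-31.9408). Price -3.5683; hedge Δ=1.0000, bond B=-75.9523.
  t=2,j=2: stock 142.5408 → up 182.4522 (V=103.4618), down 92.6515 (V=13.6611). Price 66.5885; hedge Δ=1.0000, bond B=-75.9523.
  t=1,j=0: stock 56.5500 → up 72.3840 (V=-3.5683), down 36.7575 (V=-39.1948). Price -16.4811; hedge Δ=1.0000, bond B=-73.0311.
  t=1,j=1: stock 111.3600 → up 142.5408 (V=66.5885), down 72.3840 (V=-3.5683). Price 38.3289; hedge Δ=1.0000, bond B=-73.0311.
  t=0,j=0: stock 87.0000 → up 111.3600 (V=38.3289), down 56.5500 (V=-16.4811). Price 16.7778; hedge Δ=1.0000, bond B=-70.2222.
Self-financing check: at every node Δ·S+B equals the discounted successor values.

(0,0): Delta=1.0000 Bond=-70.2222
(1,0): Delta=1.0000 Bond=-73.0311
(1,1): Delta=1.0000 Bond=-73.0311
(2,0): Delta=1.0000 Bond=-75.9523
(2,1): Delta=1.0000 Bond=-75.9523
(2,2): Delta=1.0000 Bond=-75.9523
(3,0): Delta=1.0000 Bond=-78.9904
(3,1): Delta=1.0000 Bond=-78.9904
(3,2): Delta=1.0000 Bond=-78.9904
(3,3): Delta=1.0000 Bond=-78.9904
V0=16.7778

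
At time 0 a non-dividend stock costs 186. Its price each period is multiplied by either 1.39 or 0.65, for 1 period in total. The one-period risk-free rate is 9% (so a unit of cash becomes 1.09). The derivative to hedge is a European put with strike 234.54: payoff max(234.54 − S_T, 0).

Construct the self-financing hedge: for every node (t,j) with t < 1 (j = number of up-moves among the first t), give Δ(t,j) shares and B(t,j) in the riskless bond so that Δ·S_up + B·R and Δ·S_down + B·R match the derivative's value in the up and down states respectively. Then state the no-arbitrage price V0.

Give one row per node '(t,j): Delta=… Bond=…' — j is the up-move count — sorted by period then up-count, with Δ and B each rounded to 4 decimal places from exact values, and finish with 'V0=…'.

Since d<R<u, set p* = (R−d)/(u−d) = 0.5946; price each node as the discounted p*-expectation of its children.
Payoff layer (t=1): V(1,0)=113.6400, V(1,1)=0.0000
Node (0,0) S=186.0000: V=(p*·0.0000+(1−p*)·113.6400)/1.09=42.2663; Δ=(0.0000−113.6400)/(258.5400−120.9000)=-0.8256; B=V−Δ·S=195.8339
Check: Δ(0,0)·S0 + B(0,0) = 42.2663 = V0.

(0,0): Delta=-0.8256 Bond=195.8339
V0=42.2663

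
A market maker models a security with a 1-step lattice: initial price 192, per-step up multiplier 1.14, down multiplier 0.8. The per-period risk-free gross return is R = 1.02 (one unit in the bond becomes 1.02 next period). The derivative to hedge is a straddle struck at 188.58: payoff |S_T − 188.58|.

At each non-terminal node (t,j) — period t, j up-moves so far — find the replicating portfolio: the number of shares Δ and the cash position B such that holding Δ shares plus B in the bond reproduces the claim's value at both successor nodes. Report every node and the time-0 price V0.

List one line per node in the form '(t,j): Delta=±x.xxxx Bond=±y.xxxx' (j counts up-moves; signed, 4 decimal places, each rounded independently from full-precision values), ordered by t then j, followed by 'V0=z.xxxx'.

(0,0): Delta=-0.0717 Bond=45.0900
V0=31.3253

No-arbitrage ⇒ martingale measure with p* = (R−d)/(u−d) = 0.6471.
At expiry t=1: V(1,0)=34.9800, V(1,1)=30.3000
(0,0): S=192.0000. Δ = (V_up−V_dn)/(S_up−S_dn) = (30.3000−34.9800)/(218.8800−153.6000) = -0.0717. V = [p*·30.3000 + (1−p*)·34.9800]/1.02 = 31.3253. B = V − Δ·S = 45.0900.
Self-financing check: at every node Δ·S+B equals the discounted successor values.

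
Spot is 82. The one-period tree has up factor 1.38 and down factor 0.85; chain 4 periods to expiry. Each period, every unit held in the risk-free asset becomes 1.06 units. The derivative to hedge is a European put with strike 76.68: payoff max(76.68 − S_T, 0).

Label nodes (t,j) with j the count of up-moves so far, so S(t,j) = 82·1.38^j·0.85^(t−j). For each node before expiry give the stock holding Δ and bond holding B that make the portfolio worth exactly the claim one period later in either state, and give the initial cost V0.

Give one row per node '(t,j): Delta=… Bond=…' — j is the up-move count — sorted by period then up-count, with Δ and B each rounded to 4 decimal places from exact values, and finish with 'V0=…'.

The replicating-portfolio and risk-neutral prices coincide; use p* = (1.06−0.85)/(1.38−0.85) = 0.3962 for the latter.
At expiry t=4: V(4,0)=33.8755, V(4,1)=7.1856, V(4,2)=0.0000, V(4,3)=0.0000, V(4,4)=0.0000
  t=3,j=0: stock 50.3582 → up 69.4944 (V=7.1856), down 42.8045 (V=33.8755). Price 21.9814; hedge Δ=-1.0000, bond B=72.3396.
  t=3,j=1: stock 81.7581 → up 112.8262 (V=0.0000), down 69.4944 (V=7.1856). Price 4.0929; hedge Δ=-0.1658, bond B=17.6507.
  t=3,j=2: stock 132.7367 → up 183.1766 (V=0.0000), down 112.8262 (V=0.0000). Price 0.0000; hedge Δ=0.0000, bond B=0.0000.
  t=3,j=3: stock 215.5019 → up 297.3926 (V=0.0000), down 183.1766 (V=0.0000). Price 0.0000; hedge Δ=0.0000, bond B=0.0000.
  t=2,j=0: stock 59.2450 → up 81.7581 (V=4.0929), down 50.3582 (V=21.9814). Price 14.0505; hedge Δ=-0.5697, bond B=47.8023.
  t=2,j=1: stock 96.1860 → up 132.7367 (V=0.0000), down 81.7581 (V=4.0929). Price 2.3313; hedge Δ=-0.0803, bond B=10.0538.
  t=2,j=2: stock 156.1608 → up 215.5019 (V=0.0000), down 132.7367 (V=0.0000). Price 0.0000; hedge Δ=0.0000, bond B=0.0000.
  t=1,j=0: stock 69.7000 → up 96.1860 (V=2.3313), down 59.2450 (V=14.0505). Price 8.8746; hedge Δ=-0.3172, bond B=30.9862.
  t=1,j=1: stock 113.1600 → up 156.1608 (V=0.0000), down 96.1860 (V=2.3313). Price 1.3279; hedge Δ=-0.0389, bond B=5.7266.
  t=0,j=0: stock 82.0000 → up 113.1600 (V=1.3279), down 69.7000 (V=8.8746). Price 5.5513; hedge Δ=-0.1736, bond B=19.7902.
Self-financing check: at every node Δ·S+B equals the discounted successor values.

(0,0): Delta=-0.1736 Bond=19.7902
(1,0): Delta=-0.3172 Bond=30.9862
(1,1): Delta=-0.0389 Bond=5.7266
(2,0): Delta=-0.5697 Bond=47.8023
(2,1): Delta=-0.0803 Bond=10.0538
(2,2): Delta=0.0000 Bond=0.0000
(3,0): Delta=-1.0000 Bond=72.3396
(3,1): Delta=-0.1658 Bond=17.6507
(3,2): Delta=0.0000 Bond=0.0000
(3,3): Delta=0.0000 Bond=0.0000
V0=5.5513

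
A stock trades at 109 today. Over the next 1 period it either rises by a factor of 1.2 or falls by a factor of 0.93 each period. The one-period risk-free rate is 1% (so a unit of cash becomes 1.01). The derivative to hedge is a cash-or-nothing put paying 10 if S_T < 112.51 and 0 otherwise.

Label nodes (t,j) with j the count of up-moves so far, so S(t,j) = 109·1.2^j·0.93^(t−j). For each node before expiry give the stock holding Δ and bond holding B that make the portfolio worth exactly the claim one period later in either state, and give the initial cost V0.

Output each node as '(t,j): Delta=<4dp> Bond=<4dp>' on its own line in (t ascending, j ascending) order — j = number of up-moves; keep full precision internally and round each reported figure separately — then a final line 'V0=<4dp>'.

The replicating-portfolio and risk-neutral prices coincide; use p* = (1.01−0.93)/(1.2−0.93) = 0.2963 for the latter.
Terminal values V(1,·): V(1,0)=10.0000, V(1,1)=0.0000
(0,0): S=109.0000. Δ = (V_up−V_dn)/(S_up−S_dn) = (0.0000−10.0000)/(130.8000−101.3700) = -0.3398. V = [p*·0.0000 + (1−p*)·10.0000]/1.01 = 6.9674. B = V − Δ·S = 44.0044.
Root portfolio cost Δ·109+B reproduces V0=6.9674.

(0,0): Delta=-0.3398 Bond=44.0044
V0=6.9674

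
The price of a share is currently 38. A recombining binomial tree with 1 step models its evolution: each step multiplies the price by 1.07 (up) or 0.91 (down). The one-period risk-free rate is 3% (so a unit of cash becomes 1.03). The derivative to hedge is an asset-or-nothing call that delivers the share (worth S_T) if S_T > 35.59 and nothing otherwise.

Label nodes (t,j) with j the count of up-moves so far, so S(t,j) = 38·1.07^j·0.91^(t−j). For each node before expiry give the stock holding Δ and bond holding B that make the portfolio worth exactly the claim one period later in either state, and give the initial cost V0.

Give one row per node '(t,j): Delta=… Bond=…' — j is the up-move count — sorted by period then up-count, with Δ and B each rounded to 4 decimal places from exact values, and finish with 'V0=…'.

The replicating-portfolio and risk-neutral prices coincide; use p* = (1.03−0.91)/(1.07−0.91) = 0.7500 for the latter.
At expiry t=1: V(1,0)=0.0000, V(1,1)=40.6600
Node (0,0) S=38.0000: V=(p*·40.6600+(1−p*)·0.0000)/1.03=29.6068; Δ=(40.6600−0.0000)/(40.6600−34.5800)=6.6875; B=V−Δ·S=-224.5182
The time-0 hedge costs 29.6068, which is the no-arbitrage price.

(0,0): Delta=6.6875 Bond=-224.5182
V0=29.6068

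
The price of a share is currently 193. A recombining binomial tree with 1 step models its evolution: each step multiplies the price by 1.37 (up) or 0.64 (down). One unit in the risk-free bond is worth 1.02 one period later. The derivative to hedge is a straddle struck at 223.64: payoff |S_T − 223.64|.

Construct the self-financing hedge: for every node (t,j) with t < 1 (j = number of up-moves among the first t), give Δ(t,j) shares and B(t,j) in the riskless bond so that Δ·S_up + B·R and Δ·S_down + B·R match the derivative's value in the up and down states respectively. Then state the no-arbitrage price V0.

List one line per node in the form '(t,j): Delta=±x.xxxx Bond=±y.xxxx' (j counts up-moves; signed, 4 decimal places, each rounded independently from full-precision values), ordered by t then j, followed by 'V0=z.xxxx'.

Since d<R<u, set p* = (R−d)/(u−d) = 0.5205; price each node as the discounted p*-expectation of its children.
Terminal values V(1,·): V(1,0)=100.1200, V(1,1)=40.7700
  t=0,j=0: stock 193.0000 → up 264.4100 (V=40.7700), down 123.5200 (V=100.1200). Price 67.8681; hedge Δ=-0.4213, bond B=149.1695.
Check: Δ(0,0)·S0 + B(0,0) = 67.8681 = V0.

(0,0): Delta=-0.4213 Bond=149.1695
V0=67.8681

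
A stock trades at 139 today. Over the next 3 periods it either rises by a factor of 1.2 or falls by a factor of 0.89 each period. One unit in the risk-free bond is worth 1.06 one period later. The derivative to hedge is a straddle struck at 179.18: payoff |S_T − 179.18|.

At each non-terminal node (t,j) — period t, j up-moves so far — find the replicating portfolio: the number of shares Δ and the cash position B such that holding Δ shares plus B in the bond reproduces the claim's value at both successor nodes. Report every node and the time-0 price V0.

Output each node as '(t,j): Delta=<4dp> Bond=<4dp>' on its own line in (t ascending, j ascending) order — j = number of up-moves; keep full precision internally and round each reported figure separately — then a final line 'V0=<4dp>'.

Since d<R<u, set p* = (R−d)/(u−d) = 0.5484; price each node as the discounted p*-expectation of its children.
Payoff layer (t=3): V(3,0)=81.1893, V(3,1)=47.0577, V(3,2)=1.0376, V(3,3)=61.0120
  t=2,j=0: stock 110.1019 → up 132.1223 (V=47.0577), down 97.9907 (V=81.1893). Price 58.9358; hedge Δ=-1.0000, bond B=169.0377.
  t=2,j=1: stock 148.4520 → up 178.1424 (V=1.0376), down 132.1223 (V=47.0577). Price 20.5857; hedge Δ=-1.0000, bond B=169.0377.
  t=2,j=2: stock 200.1600 → up 240.1920 (V=61.0120), down 178.1424 (V=1.0376). Price 32.0064; hedge Δ=0.9666, bond B=-161.4594.
  t=1,j=0: stock 123.7100 → up 148.4520 (V=20.5857), down 110.1019 (V=58.9358). Price 35.7596; hedge Δ=-1.0000, bond B=159.4696.
  t=1,j=1: stock 166.8000 → up 200.1600 (V=32.0064), down 148.4520 (V=20.5857). Price 25.3289; hedge Δ=0.2209, bond B=-11.5119.
  t=0,j=0: stock 139.0000 → up 166.8000 (V=25.3289), down 123.7100 (V=35.7596). Price 28.3392; hedge Δ=-0.2421, bond B=61.9863.
Each (Δ,B) replicates both successor values, so the strategy is self-financing and V0 is arbitrage-free.

(0,0): Delta=-0.2421 Bond=61.9863
(1,0): Delta=-1.0000 Bond=159.4696
(1,1): Delta=0.2209 Bond=-11.5119
(2,0): Delta=-1.0000 Bond=169.0377
(2,1): Delta=-1.0000 Bond=169.0377
(2,2): Delta=0.9666 Bond=-161.4594
V0=28.3392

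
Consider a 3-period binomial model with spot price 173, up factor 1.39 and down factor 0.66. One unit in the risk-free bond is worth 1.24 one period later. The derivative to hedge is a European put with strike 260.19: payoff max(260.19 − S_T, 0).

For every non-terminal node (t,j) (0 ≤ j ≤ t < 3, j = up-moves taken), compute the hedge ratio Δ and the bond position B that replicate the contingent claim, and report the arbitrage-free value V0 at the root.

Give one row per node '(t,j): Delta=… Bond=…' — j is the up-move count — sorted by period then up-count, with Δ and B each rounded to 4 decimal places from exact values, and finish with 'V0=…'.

No-arbitrage ⇒ martingale measure with p* = (R−d)/(u−d) = 0.7945.
Terminal payoffs: V(3,0)=210.4532, V(3,1)=155.4413, V(3,2)=39.5828, V(3,3)=0.0000
(2,0): S=75.3588. Δ = (V_up−V_dn)/(S_up−S_dn) = (155.4413−210.4532)/(104.7487−49.7368) = -1.0000. V = [p*·155.4413 + (1−p*)·210.4532]/1.24 = 134.4718. B = V − Δ·S = 209.8306.
(2,1): S=158.7102. Δ = (V_up−V_dn)/(S_up−S_dn) = (39.5828−155.4413)/(220.6072−104.7487) = -1.0000. V = [p*·39.5828 + (1−p*)·155.4413]/1.24 = 51.1204. B = V − Δ·S = 209.8306.
(2,2): S=334.2533. Δ = (V_up−V_dn)/(S_up−S_dn) = (0.0000−39.5828)/(464.6121−220.6072) = -0.1622. V = [p*·0.0000 + (1−p*)·39.5828]/1.24 = 6.5592. B = V − Δ·S = 60.7823.
(1,0): S=114.1800. Δ = (V_up−V_dn)/(S_up−S_dn) = (51.1204−134.4718)/(158.7102−75.3588) = -1.0000. V = [p*·51.1204 + (1−p*)·134.4718]/1.24 = 55.0383. B = V − Δ·S = 169.2183.
(1,1): S=240.4700. Δ = (V_up−V_dn)/(S_up−S_dn) = (6.5592−51.1204)/(334.2533−158.7102) = -0.2538. V = [p*·6.5592 + (1−p*)·51.1204]/1.24 = 12.6739. B = V − Δ·S = 73.7167.
(0,0): S=173.0000. Δ = (V_up−V_dn)/(S_up−S_dn) = (12.6739−55.0383)/(240.4700−114.1800) = -0.3355. V = [p*·12.6739 + (1−p*)·55.0383]/1.24 = 17.2411. B = V − Δ·S = 75.2744.
Check: Δ(0,0)·S0 + B(0,0) = 17.2411 = V0.

(0,0): Delta=-0.3355 Bond=75.2744
(1,0): Delta=-1.0000 Bond=169.2183
(1,1): Delta=-0.2538 Bond=73.7167
(2,0): Delta=-1.0000 Bond=209.8306
(2,1): Delta=-1.0000 Bond=209.8306
(2,2): Delta=-0.1622 Bond=60.7823
V0=17.2411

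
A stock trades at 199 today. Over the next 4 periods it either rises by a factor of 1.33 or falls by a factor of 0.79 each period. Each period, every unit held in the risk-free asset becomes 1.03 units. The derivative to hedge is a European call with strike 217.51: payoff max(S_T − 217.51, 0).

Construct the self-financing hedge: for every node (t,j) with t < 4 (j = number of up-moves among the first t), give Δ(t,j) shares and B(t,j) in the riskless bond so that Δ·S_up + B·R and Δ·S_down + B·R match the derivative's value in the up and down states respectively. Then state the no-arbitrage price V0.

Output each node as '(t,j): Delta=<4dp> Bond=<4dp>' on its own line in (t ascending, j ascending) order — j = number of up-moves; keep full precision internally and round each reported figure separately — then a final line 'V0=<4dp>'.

The replicating-portfolio and risk-neutral prices coincide; use p* = (1.03−0.79)/(1.33−0.79) = 0.4444 for the latter.
Terminal values V(4,·): V(4,0)=0.0000, V(4,1)=0.0000, V(4,2)=2.1801, V(4,3)=152.3481, V(4,4)=405.1624
  t=3,j=0: stock 98.1148 → up 130.4926 (V=0.0000), down 77.5107 (V=0.0000). Price 0.0000; hedge Δ=0.0000, bond B=0.0000.
  t=3,j=1: stock 165.1805 → up 219.6901 (V=2.1801), down 130.4926 (V=0.0000). Price 0.9407; hedge Δ=0.0244, bond B=-3.0965.
  t=3,j=2: stock 278.0888 → up 369.8581 (V=152.3481), down 219.6901 (V=2.1801). Price 66.9140; hedge Δ=1.0000, bond B=-211.1748.
  t=3,j=3: stock 468.1748 → up 622.6724 (V=405.1624), down 369.8581 (V=152.3481). Price 257.0000; hedge Δ=1.0000, bond B=-211.1748.
  t=2,j=0: stock 124.1959 → up 165.1805 (V=0.9407), down 98.1148 (V=0.0000). Price 0.4059; hedge Δ=0.0140, bond B=-1.3362.
  t=2,j=1: stock 209.0893 → up 278.0888 (V=66.9140), down 165.1805 (V=0.9407). Price 29.3808; hedge Δ=0.5843, bond B=-92.7920.
  t=2,j=2: stock 352.0111 → up 468.1748 (V=257.0000), down 278.0888 (V=66.9140). Price 146.9871; hedge Δ=1.0000, bond B=-205.0240.
  t=1,j=0: stock 157.2100 → up 209.0893 (V=29.3808), down 124.1959 (V=0.4059). Price 12.8967; hedge Δ=0.3413, bond B=-40.7604.
  t=1,j=1: stock 264.6700 → up 352.0111 (V=146.9871), down 209.0893 (V=29.3808). Price 79.2721; hedge Δ=0.8229, bond B=-138.5174.
  t=0,j=0: stock 199.0000 → up 264.6700 (V=79.2721), down 157.2100 (V=12.8967). Price 41.1620; hedge Δ=0.6177, bond B=-81.7553.
Check: Δ(0,0)·S0 + B(0,0) = 41.1620 = V0.

(0,0): Delta=0.6177 Bond=-81.7553
(1,0): Delta=0.3413 Bond=-40.7604
(1,1): Delta=0.8229 Bond=-138.5174
(2,0): Delta=0.0140 Bond=-1.3362
(2,1): Delta=0.5843 Bond=-92.7920
(2,2): Delta=1.0000 Bond=-205.0240
(3,0): Delta=0.0000 Bond=0.0000
(3,1): Delta=0.0244 Bond=-3.0965
(3,2): Delta=1.0000 Bond=-211.1748
(3,3): Delta=1.0000 Bond=-211.1748
V0=41.1620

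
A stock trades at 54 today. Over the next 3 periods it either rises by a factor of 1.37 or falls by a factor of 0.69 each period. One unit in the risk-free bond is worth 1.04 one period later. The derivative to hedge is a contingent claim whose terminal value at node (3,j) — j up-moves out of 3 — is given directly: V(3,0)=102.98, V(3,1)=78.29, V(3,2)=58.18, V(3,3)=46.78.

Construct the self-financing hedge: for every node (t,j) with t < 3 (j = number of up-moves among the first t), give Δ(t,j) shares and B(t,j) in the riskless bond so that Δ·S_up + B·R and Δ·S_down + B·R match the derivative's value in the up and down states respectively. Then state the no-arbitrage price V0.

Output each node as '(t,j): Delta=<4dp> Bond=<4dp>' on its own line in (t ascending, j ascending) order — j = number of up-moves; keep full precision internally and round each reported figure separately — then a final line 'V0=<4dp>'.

The replicating-portfolio and risk-neutral prices coincide; use p* = (1.04−0.69)/(1.37−0.69) = 0.5147 for the latter.
Terminal payoffs: V(3,0)=102.9800, V(3,1)=78.2900, V(3,2)=58.1800, V(3,3)=46.7800
Node (2,0) S=25.7094: V=(p*·78.2900+(1−p*)·102.9800)/1.04=86.7999; Δ=(78.2900−102.9800)/(35.2219−17.7395)=-1.4123; B=V−Δ·S=123.1087
Node (2,1) S=51.0462: V=(p*·58.1800+(1−p*)·78.2900)/1.04=65.3262; Δ=(58.1800−78.2900)/(69.9333−35.2219)=-0.5793; B=V−Δ·S=94.8997
Node (2,2) S=101.3526: V=(p*·46.7800+(1−p*)·58.1800)/1.04=50.3003; Δ=(46.7800−58.1800)/(138.8531−69.9333)=-0.1654; B=V−Δ·S=67.0650
Node (1,0) S=37.2600: V=(p*·65.3262+(1−p*)·86.7999)/1.04=72.8339; Δ=(65.3262−86.7999)/(51.0462−25.7094)=-0.8475; B=V−Δ·S=104.4129
Node (1,1) S=73.9800: V=(p*·50.3003+(1−p*)·65.3262)/1.04=55.3772; Δ=(50.3003−65.3262)/(101.3526−51.0462)=-0.2987; B=V−Δ·S=77.4741
Node (0,0) S=54.0000: V=(p*·55.3772+(1−p*)·72.8339)/1.04=61.3931; Δ=(55.3772−72.8339)/(73.9800−37.2600)=-0.4754; B=V−Δ·S=87.0647
The time-0 hedge costs 61.3931, which is the no-arbitrage price.

(0,0): Delta=-0.4754 Bond=87.0647
(1,0): Delta=-0.8475 Bond=104.4129
(1,1): Delta=-0.2987 Bond=77.4741
(2,0): Delta=-1.4123 Bond=123.1087
(2,1): Delta=-0.5793 Bond=94.8997
(2,2): Delta=-0.1654 Bond=67.0650
V0=61.3931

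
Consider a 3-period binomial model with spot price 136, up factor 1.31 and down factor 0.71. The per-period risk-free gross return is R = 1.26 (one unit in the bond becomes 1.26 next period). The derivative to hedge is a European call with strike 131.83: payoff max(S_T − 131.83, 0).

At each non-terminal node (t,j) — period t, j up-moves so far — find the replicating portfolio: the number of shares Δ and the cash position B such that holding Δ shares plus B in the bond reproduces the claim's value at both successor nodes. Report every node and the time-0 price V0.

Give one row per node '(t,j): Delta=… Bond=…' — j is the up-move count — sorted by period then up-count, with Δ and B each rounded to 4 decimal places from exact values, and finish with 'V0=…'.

(0,0): Delta=0.9482 Bond=-58.4381
(1,0): Delta=0.4254 Bond=-23.1461
(1,1): Delta=0.9740 Bond=-78.2217
(2,0): Delta=0.0000 Bond=0.0000
(2,1): Delta=0.4464 Bond=-31.8153
(2,2): Delta=1.0000 Bond=-104.6270
V0=70.5226

No-arbitrage ⇒ martingale measure with p* = (R−d)/(u−d) = 0.9167.
Payoff layer (t=3): V(3,0)=0.0000, V(3,1)=0.0000, V(3,2)=33.8766, V(3,3)=173.9104
  t=2,j=0: stock 68.5576 → up 89.8105 (V=0.0000), down 48.6759 (V=0.0000). Price 0.0000; hedge Δ=0.0000, bond B=0.0000.
  t=2,j=1: stock 126.4936 → up 165.7066 (V=33.8766), down 89.8105 (V=0.0000). Price 24.6457; hedge Δ=0.4464, bond B=-31.8153.
  t=2,j=2: stock 233.3896 → up 305.7404 (V=173.9104), down 165.7066 (V=33.8766). Price 128.7626; hedge Δ=1.0000, bond B=-104.6270.
  t=1,j=0: stock 96.5600 → up 126.4936 (V=24.6457), down 68.5576 (V=0.0000). Price 17.9301; hedge Δ=0.4254, bond B=-23.1461.
  t=1,j=1: stock 178.1600 → up 233.3896 (V=128.7626), down 126.4936 (V=24.6457). Price 95.3065; hedge Δ=0.9740, bond B=-78.2217.
  t=0,j=0: stock 136.0000 → up 178.1600 (V=95.3065), down 96.5600 (V=17.9301). Price 70.5226; hedge Δ=0.9482, bond B=-58.4381.
Root portfolio cost Δ·136+B reproduces V0=70.5226.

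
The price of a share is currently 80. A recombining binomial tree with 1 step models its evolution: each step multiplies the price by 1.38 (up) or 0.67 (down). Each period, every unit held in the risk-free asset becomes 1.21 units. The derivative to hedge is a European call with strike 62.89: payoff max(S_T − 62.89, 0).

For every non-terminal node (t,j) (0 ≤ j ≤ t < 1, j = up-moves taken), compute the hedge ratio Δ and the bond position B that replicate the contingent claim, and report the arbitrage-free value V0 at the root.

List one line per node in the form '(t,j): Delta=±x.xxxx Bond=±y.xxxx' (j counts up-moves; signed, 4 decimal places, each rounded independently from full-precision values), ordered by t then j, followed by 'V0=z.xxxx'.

Risk-neutral probability p* = (R−d)/(u−d) = (1.21−0.67)/(1.38−0.67) = 0.7606.
Terminal payoffs: V(1,0)=0.0000, V(1,1)=47.5100
  t=0,j=0: stock 80.0000 → up 110.4000 (V=47.5100), down 53.6000 (V=0.0000). Price 29.8631; hedge Δ=0.8364, bond B=-37.0524.
Root portfolio cost Δ·80+B reproduces V0=29.8631.

(0,0): Delta=0.8364 Bond=-37.0524
V0=29.8631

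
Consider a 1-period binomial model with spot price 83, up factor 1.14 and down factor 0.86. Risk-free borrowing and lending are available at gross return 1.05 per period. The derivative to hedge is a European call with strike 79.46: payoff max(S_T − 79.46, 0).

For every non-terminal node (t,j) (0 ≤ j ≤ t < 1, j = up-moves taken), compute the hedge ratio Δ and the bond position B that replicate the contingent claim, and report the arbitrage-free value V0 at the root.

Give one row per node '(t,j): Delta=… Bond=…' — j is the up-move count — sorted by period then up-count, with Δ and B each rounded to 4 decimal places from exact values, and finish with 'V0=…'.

(0,0): Delta=0.6523 Bond=-44.3456
V0=9.7973

Under the risk-neutral measure, an up-move has probability p* = (R−d)/(u−d) = 0.6786 and values discount at R = 1.05.
At expiry t=1: V(1,0)=0.0000, V(1,1)=15.1600
Node (0,0) S=83.0000: V=(p*·15.1600+(1−p*)·0.0000)/1.05=9.7973; Δ=(15.1600−0.0000)/(94.6200−71.3800)=0.6523; B=V−Δ·S=-44.3456
Root portfolio cost Δ·83+B reproduces V0=9.7973.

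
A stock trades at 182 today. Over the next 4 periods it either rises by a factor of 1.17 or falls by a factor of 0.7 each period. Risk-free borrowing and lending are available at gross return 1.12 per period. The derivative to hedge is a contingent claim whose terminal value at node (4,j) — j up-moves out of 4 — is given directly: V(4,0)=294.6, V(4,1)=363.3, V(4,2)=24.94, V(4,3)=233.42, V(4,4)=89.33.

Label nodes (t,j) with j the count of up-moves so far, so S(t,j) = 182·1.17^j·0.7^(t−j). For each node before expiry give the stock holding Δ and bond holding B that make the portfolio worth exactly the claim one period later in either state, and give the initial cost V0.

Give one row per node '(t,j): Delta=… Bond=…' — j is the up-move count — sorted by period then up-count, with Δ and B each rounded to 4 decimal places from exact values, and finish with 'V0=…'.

(0,0): Delta=-0.4982 Bond=173.7979
(1,0): Delta=1.3703 Bond=-43.3975
(1,1): Delta=-0.6313 Bond=222.9931
(2,0): Delta=-6.2852 Bond=634.1169
(2,1): Delta=1.9156 Bond=-129.8817
(2,2): Delta=-0.8127 Bond=294.9468
(3,0): Delta=2.3415 Bond=171.6793
(3,1): Delta=-6.8997 Bond=774.3218
(3,2): Delta=2.5435 Bond=-254.9662
(3,3): Delta=-1.0517 Bond=400.0198
V0=83.1245

The replicating-portfolio and risk-neutral prices coincide; use p* = (1.12−0.7)/(1.17−0.7) = 0.8936 for the latter.
At expiry t=4: V(4,0)=294.6000, V(4,1)=363.3000, V(4,2)=24.9400, V(4,3)=233.4200, V(4,4)=89.3300
Node (3,0) S=62.4260: V=(p*·363.3000+(1−p*)·294.6000)/1.12=317.8495; Δ=(363.3000−294.6000)/(73.0384−43.6982)=2.3415; B=V−Δ·S=171.6793
Node (3,1) S=104.3406: V=(p*·24.9400+(1−p*)·363.3000)/1.12=54.4069; Δ=(24.9400−363.3000)/(122.0785−73.0384)=-6.8997; B=V−Δ·S=774.3218
Node (3,2) S=174.3979: V=(p*·233.4200+(1−p*)·24.9400)/1.12=188.6083; Δ=(233.4200−24.9400)/(204.0455−122.0785)=2.5435; B=V−Δ·S=-254.9662
Node (3,3) S=291.4936: V=(p*·89.3300+(1−p*)·233.4200)/1.12=93.4453; Δ=(89.3300−233.4200)/(341.0475−204.0455)=-1.0517; B=V−Δ·S=400.0198
Node (2,0) S=89.1800: V=(p*·54.4069+(1−p*)·317.8495)/1.12=73.6006; Δ=(54.4069−317.8495)/(104.3406−62.4260)=-6.2852; B=V−Δ·S=634.1169
Node (2,1) S=149.0580: V=(p*·188.6083+(1−p*)·54.4069)/1.12=155.6532; Δ=(188.6083−54.4069)/(174.3979−104.3406)=1.9156; B=V−Δ·S=-129.8817
Node (2,2) S=249.1398: V=(p*·93.4453+(1−p*)·188.6083)/1.12=92.4723; Δ=(93.4453−188.6083)/(291.4936−174.3979)=-0.8127; B=V−Δ·S=294.9468
Node (1,0) S=127.4000: V=(p*·155.6532+(1−p*)·73.6006)/1.12=131.1823; Δ=(155.6532−73.6006)/(149.0580−89.1800)=1.3703; B=V−Δ·S=-43.3975
Node (1,1) S=212.9400: V=(p*·92.4723+(1−p*)·155.6532)/1.12=88.5658; Δ=(92.4723−155.6532)/(249.1398−149.0580)=-0.6313; B=V−Δ·S=222.9931
Node (0,0) S=182.0000: V=(p*·88.5658+(1−p*)·131.1823)/1.12=83.1245; Δ=(88.5658−131.1823)/(212.9400−127.4000)=-0.4982; B=V−Δ·S=173.7979
The time-0 hedge costs 83.1245, which is the no-arbitrage price.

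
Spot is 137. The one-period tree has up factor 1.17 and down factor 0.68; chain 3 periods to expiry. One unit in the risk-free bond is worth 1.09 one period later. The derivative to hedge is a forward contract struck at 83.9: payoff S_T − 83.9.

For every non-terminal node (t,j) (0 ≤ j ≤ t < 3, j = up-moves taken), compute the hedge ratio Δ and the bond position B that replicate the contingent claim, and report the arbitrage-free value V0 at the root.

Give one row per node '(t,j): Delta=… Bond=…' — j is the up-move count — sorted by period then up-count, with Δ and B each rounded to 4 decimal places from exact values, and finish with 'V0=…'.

(0,0): Delta=1.0000 Bond=-64.7862
(1,0): Delta=1.0000 Bond=-70.6170
(1,1): Delta=1.0000 Bond=-70.6170
(2,0): Delta=1.0000 Bond=-76.9725
(2,1): Delta=1.0000 Bond=-76.9725
(2,2): Delta=1.0000 Bond=-76.9725
V0=72.2138

Since d<R<u, set p* = (R−d)/(u−d) = 0.8367; price each node as the discounted p*-expectation of its children.
Terminal values V(3,·): V(3,0)=-40.8228, V(3,1)=-9.7819, V(3,2)=43.6267, V(3,3)=135.5210
(2,0): S=63.3488. Δ = (V_up−V_dn)/(S_up−S_dn) = (-9.7819−-40.8228)/(74.1181−43.0772) = 1.0000. V = [p*·-9.7819 + (1−p*)·-40.8228]/1.09 = -13.6237. B = V − Δ·S = -76.9725.
(2,1): S=108.9972. Δ = (V_up−V_dn)/(S_up−S_dn) = (43.6267−-9.7819)/(127.5267−74.1181) = 1.0000. V = [p*·43.6267 + (1−p*)·-9.7819]/1.09 = 32.0247. B = V − Δ·S = -76.9725.
(2,2): S=187.5393. Δ = (V_up−V_dn)/(S_up−S_dn) = (135.5210−43.6267)/(219.4210−127.5267) = 1.0000. V = [p*·135.5210 + (1−p*)·43.6267]/1.09 = 110.5668. B = V − Δ·S = -76.9725.
(1,0): S=93.1600. Δ = (V_up−V_dn)/(S_up−S_dn) = (32.0247−-13.6237)/(108.9972−63.3488) = 1.0000. V = [p*·32.0247 + (1−p*)·-13.6237]/1.09 = 22.5430. B = V − Δ·S = -70.6170.
(1,1): S=160.2900. Δ = (V_up−V_dn)/(S_up−S_dn) = (110.5668−32.0247)/(187.5393−108.9972) = 1.0000. V = [p*·110.5668 + (1−p*)·32.0247]/1.09 = 89.6730. B = V − Δ·S = -70.6170.
(0,0): S=137.0000. Δ = (V_up−V_dn)/(S_up−S_dn) = (89.6730−22.5430)/(160.2900−93.1600) = 1.0000. V = [p*·89.6730 + (1−p*)·22.5430]/1.09 = 72.2138. B = V − Δ·S = -64.7862.
Check: Δ(0,0)·S0 + B(0,0) = 72.2138 = V0.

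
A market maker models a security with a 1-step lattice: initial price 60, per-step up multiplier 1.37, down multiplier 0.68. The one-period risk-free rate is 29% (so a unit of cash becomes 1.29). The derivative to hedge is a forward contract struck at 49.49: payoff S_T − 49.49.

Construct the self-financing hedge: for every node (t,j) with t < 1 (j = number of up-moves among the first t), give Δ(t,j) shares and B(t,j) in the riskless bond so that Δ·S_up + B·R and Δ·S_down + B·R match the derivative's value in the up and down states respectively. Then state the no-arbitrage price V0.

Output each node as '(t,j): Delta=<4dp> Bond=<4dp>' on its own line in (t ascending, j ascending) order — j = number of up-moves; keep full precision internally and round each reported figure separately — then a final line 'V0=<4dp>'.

Risk-neutral probability p* = (R−d)/(u−d) = (1.29−0.68)/(1.37−0.68) = 0.8841.
Terminal payoffs: V(1,0)=-8.6900, V(1,1)=32.7100
Node (0,0) S=60.0000: V=(p*·32.7100+(1−p*)·-8.6900)/1.29=21.6357; Δ=(32.7100−-8.6900)/(82.2000−40.8000)=1.0000; B=V−Δ·S=-38.3643
Self-financing check: at every node Δ·S+B equals the discounted successor values.

(0,0): Delta=1.0000 Bond=-38.3643
V0=21.6357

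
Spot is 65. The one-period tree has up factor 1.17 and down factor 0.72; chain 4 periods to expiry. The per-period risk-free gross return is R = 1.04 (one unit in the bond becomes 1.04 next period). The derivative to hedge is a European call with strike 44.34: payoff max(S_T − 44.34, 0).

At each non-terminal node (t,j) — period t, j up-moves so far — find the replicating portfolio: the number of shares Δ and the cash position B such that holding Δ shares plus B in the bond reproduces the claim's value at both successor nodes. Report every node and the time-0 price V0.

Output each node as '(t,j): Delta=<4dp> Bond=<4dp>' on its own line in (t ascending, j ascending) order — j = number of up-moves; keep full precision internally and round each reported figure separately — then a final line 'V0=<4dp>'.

No-arbitrage ⇒ martingale measure with p* = (R−d)/(u−d) = 0.7111.
Terminal values V(4,·): V(4,0)=0.0000, V(4,1)=0.0000, V(4,2)=1.7865, V(4,3)=30.6155, V(4,4)=77.4627
(3,0): S=24.2611. Δ = (V_up−V_dn)/(S_up−S_dn) = (0.0000−0.0000)/(28.3855−17.4680) = 0.0000. V = [p*·0.0000 + (1−p*)·0.0000]/1.04 = 0.0000. B = V − Δ·S = 0.0000.
(3,1): S=39.4243. Δ = (V_up−V_dn)/(S_up−S_dn) = (1.7865−0.0000)/(46.1265−28.3855) = 0.1007. V = [p*·1.7865 + (1−p*)·0.0000]/1.04 = 1.2215. B = V − Δ·S = -2.7484.
(3,2): S=64.0645. Δ = (V_up−V_dn)/(S_up−S_dn) = (30.6155−1.7865)/(74.9555−46.1265) = 1.0000. V = [p*·30.6155 + (1−p*)·1.7865]/1.04 = 21.4299. B = V − Δ·S = -42.6346.
(3,3): S=104.1048. Δ = (V_up−V_dn)/(S_up−S_dn) = (77.4627−30.6155)/(121.8027−74.9555) = 1.0000. V = [p*·77.4627 + (1−p*)·30.6155]/1.04 = 61.4702. B = V − Δ·S = -42.6346.
(2,0): S=33.6960. Δ = (V_up−V_dn)/(S_up−S_dn) = (1.2215−0.0000)/(39.4243−24.2611) = 0.0806. V = [p*·1.2215 + (1−p*)·0.0000]/1.04 = 0.8352. B = V − Δ·S = -1.8792.
(2,1): S=54.7560. Δ = (V_up−V_dn)/(S_up−S_dn) = (21.4299−1.2215)/(64.0645−39.4243) = 0.8201. V = [p*·21.4299 + (1−p*)·1.2215]/1.04 = 14.9922. B = V − Δ·S = -29.9153.
(2,2): S=88.9785. Δ = (V_up−V_dn)/(S_up−S_dn) = (61.4702−21.4299)/(104.1048−64.0645) = 1.0000. V = [p*·61.4702 + (1−p*)·21.4299]/1.04 = 47.9837. B = V − Δ·S = -40.9948.
(1,0): S=46.8000. Δ = (V_up−V_dn)/(S_up−S_dn) = (14.9922−0.8352)/(54.7560−33.6960) = 0.6722. V = [p*·14.9922 + (1−p*)·0.8352]/1.04 = 10.4831. B = V − Δ·S = -20.9769.
(1,1): S=76.0500. Δ = (V_up−V_dn)/(S_up−S_dn) = (47.9837−14.9922)/(88.9785−54.7560) = 0.9640. V = [p*·47.9837 + (1−p*)·14.9922]/1.04 = 36.9739. B = V − Δ·S = -36.3405.
(0,0): S=65.0000. Δ = (V_up−V_dn)/(S_up−S_dn) = (36.9739−10.4831)/(76.0500−46.8000) = 0.9057. V = [p*·36.9739 + (1−p*)·10.4831]/1.04 = 28.1932. B = V − Δ·S = -30.6751.
Each (Δ,B) replicates both successor values, so the strategy is self-financing and V0 is arbitrage-free.

(0,0): Delta=0.9057 Bond=-30.6751
(1,0): Delta=0.6722 Bond=-20.9769
(1,1): Delta=0.9640 Bond=-36.3405
(2,0): Delta=0.0806 Bond=-1.8792
(2,1): Delta=0.8201 Bond=-29.9153
(2,2): Delta=1.0000 Bond=-40.9948
(3,0): Delta=0.0000 Bond=0.0000
(3,1): Delta=0.1007 Bond=-2.7484
(3,2): Delta=1.0000 Bond=-42.6346
(3,3): Delta=1.0000 Bond=-42.6346
V0=28.1932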